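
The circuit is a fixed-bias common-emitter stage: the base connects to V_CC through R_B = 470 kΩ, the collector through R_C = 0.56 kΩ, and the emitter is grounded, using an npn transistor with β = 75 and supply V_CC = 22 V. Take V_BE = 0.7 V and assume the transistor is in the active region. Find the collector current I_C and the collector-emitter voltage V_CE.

Base loop: V_CC = I_B·R_B + V_BE, so I_B = (22 − 0.7)/470 kΩ = 0.0453 mA.
In the active region I_C = β·I_B = 75 × 0.0453 = 3.4 mA.
Collector loop: V_CE = V_CC − I_C·R_C = 22 − 3.4×0.56 = 20.1 V.
Since V_CE = 20.1 V > V_CE(sat) ≈ 0.2 V, the transistor is in the active region as assumed.

I_C ≈ 3.4 mA, V_CE ≈ 20 V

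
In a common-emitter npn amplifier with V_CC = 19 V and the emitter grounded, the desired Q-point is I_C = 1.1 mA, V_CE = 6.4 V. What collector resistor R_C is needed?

R_C ≈ 11 kΩ

Collector loop: V_CC = I_C·R_C + V_CE.
R_C = (V_CC − V_CE)/I_C = (19 − 6.4)/1.1 = 11.5 kΩ.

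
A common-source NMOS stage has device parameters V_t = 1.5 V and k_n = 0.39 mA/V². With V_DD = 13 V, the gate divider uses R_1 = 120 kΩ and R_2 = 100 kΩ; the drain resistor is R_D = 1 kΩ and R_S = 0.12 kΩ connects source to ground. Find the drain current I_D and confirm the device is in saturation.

I_D ≈ 3.2 mA

V_G = V_DD·R_2/(R_1+R_2) = 13×100/220 = 5.91 V.
Assume saturation: I_D = (k_n/2)(V_GS − V_t)² with V_GS = V_G − I_D·R_S = 5.91 − 0.12·I_D.
Substituting gives 0.00281·I_D² − 1.21·I_D + 3.79 = 0, with roots I_D = 3.17 or 426 mA.
The root I_D = 426 mA gives V_GS = -45.3 V ≤ V_t, so take I_D = 3.17 mA.
Then V_GS = 5.53 V and V_DS = V_DD − I_D(R_D+R_S) = 13 − 3.17×1.12 = 9.45 V.
Saturation requires V_DS ≥ V_GS − V_t = 4.03 V; 9.45 ≥ 4.03 ✓.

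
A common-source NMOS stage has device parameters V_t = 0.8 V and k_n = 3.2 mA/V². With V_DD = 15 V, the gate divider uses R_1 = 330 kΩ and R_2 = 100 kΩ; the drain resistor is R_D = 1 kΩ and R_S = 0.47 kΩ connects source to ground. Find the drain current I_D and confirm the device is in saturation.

I_D ≈ 2.9 mA

V_G = V_DD·R_2/(R_1+R_2) = 15×100/430 = 3.49 V.
Assume saturation: I_D = (k_n/2)(V_GS − V_t)² with V_GS = V_G − I_D·R_S = 3.49 − 0.47·I_D.
Substituting gives 0.353·I_D² − 5.04·I_D + 11.6 = 0, with roots I_D = 2.87 or 11.4 mA.
The root I_D = 11.4 mA gives V_GS = -1.87 V ≤ V_t, so take I_D = 2.87 mA.
Then V_GS = 2.14 V and V_DS = V_DD − I_D(R_D+R_S) = 15 − 2.87×1.47 = 10.8 V.
Saturation requires V_DS ≥ V_GS − V_t = 1.34 V; 10.8 ≥ 1.34 ✓.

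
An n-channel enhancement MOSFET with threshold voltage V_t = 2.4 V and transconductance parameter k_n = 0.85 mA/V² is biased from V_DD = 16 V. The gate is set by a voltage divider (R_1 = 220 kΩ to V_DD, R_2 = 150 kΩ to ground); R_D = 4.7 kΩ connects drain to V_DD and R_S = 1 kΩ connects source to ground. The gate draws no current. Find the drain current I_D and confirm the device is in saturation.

I_D ≈ 1.9 mA

V_G = V_DD·R_2/(R_1+R_2) = 16×150/370 = 6.49 V.
Assume saturation: I_D = (k_n/2)(V_GS − V_t)² with V_GS = V_G − I_D·R_S = 6.49 − 1·I_D.
Substituting gives 0.425·I_D² − 4.47·I_D + 7.1 = 0, with roots I_D = 1.95 or 8.58 mA.
The root I_D = 8.58 mA gives V_GS = -2.09 V ≤ V_t, so take I_D = 1.95 mA.
Then V_GS = 4.54 V and V_DS = V_DD − I_D(R_D+R_S) = 16 − 1.95×5.7 = 4.91 V.
Saturation requires V_DS ≥ V_GS − V_t = 2.14 V; 4.91 ≥ 2.14 ✓.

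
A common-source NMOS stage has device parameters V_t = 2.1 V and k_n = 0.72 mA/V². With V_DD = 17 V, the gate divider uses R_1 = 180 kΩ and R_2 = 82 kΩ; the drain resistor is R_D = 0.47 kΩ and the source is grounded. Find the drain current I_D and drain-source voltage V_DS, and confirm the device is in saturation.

I_D ≈ 3.7 mA, V_DS ≈ 15 V

V_G = V_DD·R_2/(R_1+R_2) = 17×82/262 = 5.32 V. With the source grounded, V_GS = V_G = 5.32 V.
Assume saturation: I_D = (k_n/2)(V_GS − V_t)² = (0.72/2)×(5.32 − 2.1)² = 0.36×3.22² = 3.73 mA.
V_DS = V_DD − I_D·R_D = 17 − 3.73×0.47 = 15.2 V.
Saturation requires V_DS ≥ V_GS − V_t = 3.22 V; 15.2 ≥ 3.22 ✓.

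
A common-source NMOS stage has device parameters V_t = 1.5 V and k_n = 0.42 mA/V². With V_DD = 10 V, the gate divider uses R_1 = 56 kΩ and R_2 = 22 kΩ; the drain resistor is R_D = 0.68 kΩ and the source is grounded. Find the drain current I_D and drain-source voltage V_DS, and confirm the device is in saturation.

I_D ≈ 0.37 mA, V_DS ≈ 9.8 V

V_G = V_DD·R_2/(R_1+R_2) = 10×22/78 = 2.82 V. With the source grounded, V_GS = V_G = 2.82 V.
Assume saturation: I_D = (k_n/2)(V_GS − V_t)² = (0.42/2)×(2.82 − 1.5)² = 0.21×1.32² = 0.366 mA.
V_DS = V_DD − I_D·R_D = 10 − 0.366×0.68 = 9.75 V.
Saturation requires V_DS ≥ V_GS − V_t = 1.32 V; 9.75 ≥ 1.32 ✓.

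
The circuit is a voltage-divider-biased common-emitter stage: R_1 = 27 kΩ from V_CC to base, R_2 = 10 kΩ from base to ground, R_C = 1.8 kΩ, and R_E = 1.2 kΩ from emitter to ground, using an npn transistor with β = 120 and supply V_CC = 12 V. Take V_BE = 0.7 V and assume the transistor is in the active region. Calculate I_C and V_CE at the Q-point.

Thevenize the base divider: V_Th = V_CC·R_2/(R_1+R_2) = 12×10/37 = 3.24 V, R_Th = R_1‖R_2 = 7.3 kΩ.
Base-emitter loop: V_Th = I_B·R_Th + V_BE + (β+1)I_B·R_E, so I_B = (3.24 − 0.7) / (7.3 + 121×1.2) = 0.0167 mA.
I_C = β·I_B = 120×0.0167 = 2 mA, and I_E = (β+1)I_B = 2.02 mA.
V_CE = V_CC − I_C·R_C − I_E·R_E = 12 − 2×1.8 − 2.02×1.2 = 5.98 V.
V_CE = 5.98 V > 0.2 V confirms active-region operation.

I_C ≈ 2 mA, V_CE ≈ 6 V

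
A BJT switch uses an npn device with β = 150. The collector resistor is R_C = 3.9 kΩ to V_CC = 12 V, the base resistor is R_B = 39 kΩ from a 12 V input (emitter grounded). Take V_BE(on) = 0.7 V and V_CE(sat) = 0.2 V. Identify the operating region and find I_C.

Assume active: I_B = (12 − 0.7)/39 = 0.29 mA, giving I_C = β·I_B = 43.5 mA.
But then V_CE = 12 − 43.5×3.9 = -158 V < V_CE(sat) = 0.2 V — impossible in the active region.
So the transistor is saturated. With V_CE = 0.2 V, I_C = (V_CC − 0.2)/R_C = 11.8/3.9 = 3.03 mA.
Check: β·I_B = 43.5 mA > I_C = 3.03 mA, confirming saturation.

saturation; I_C ≈ 3 mA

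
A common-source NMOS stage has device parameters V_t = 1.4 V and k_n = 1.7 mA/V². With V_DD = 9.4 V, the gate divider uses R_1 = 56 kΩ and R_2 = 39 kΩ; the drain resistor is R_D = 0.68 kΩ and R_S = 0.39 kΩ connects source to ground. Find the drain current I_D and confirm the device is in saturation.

V_G = V_DD·R_2/(R_1+R_2) = 9.4×39/95 = 3.86 V.
Assume saturation: I_D = (k_n/2)(V_GS − V_t)² with V_GS = V_G − I_D·R_S = 3.86 − 0.39·I_D.
Substituting gives 0.129·I_D² − 2.63·I_D + 5.14 = 0, with roots I_D = 2.19 or 18.2 mA.
The root I_D = 18.2 mA gives V_GS = -3.22 V ≤ V_t, so take I_D = 2.19 mA.
Then V_GS = 3 V and V_DS = V_DD − I_D(R_D+R_S) = 9.4 − 2.19×1.07 = 7.06 V.
Saturation requires V_DS ≥ V_GS − V_t = 1.6 V; 7.06 ≥ 1.6 ✓.

I_D ≈ 2.2 mA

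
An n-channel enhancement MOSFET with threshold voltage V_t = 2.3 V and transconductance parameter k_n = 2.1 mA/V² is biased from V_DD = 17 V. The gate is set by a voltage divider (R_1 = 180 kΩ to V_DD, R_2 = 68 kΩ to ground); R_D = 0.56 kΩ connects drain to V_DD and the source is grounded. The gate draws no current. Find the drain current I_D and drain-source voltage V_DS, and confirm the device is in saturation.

I_D ≈ 5.9 mA, V_DS ≈ 14 V

V_G = V_DD·R_2/(R_1+R_2) = 17×68/248 = 4.66 V. With the source grounded, V_GS = V_G = 4.66 V.
Assume saturation: I_D = (k_n/2)(V_GS − V_t)² = (2.1/2)×(4.66 − 2.3)² = 1.05×2.36² = 5.85 mA.
V_DS = V_DD − I_D·R_D = 17 − 5.85×0.56 = 13.7 V.
Saturation requires V_DS ≥ V_GS − V_t = 2.36 V; 13.7 ≥ 2.36 ✓.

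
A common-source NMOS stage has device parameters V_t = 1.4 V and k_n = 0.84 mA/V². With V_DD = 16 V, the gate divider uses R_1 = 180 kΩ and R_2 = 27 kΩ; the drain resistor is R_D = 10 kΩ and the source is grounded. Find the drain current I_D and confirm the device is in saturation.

V_G = V_DD·R_2/(R_1+R_2) = 16×27/207 = 2.09 V. With the source grounded, V_GS = V_G = 2.09 V.
Assume saturation: I_D = (k_n/2)(V_GS − V_t)² = (0.84/2)×(2.09 − 1.4)² = 0.42×0.687² = 0.198 mA.
V_DS = V_DD − I_D·R_D = 16 − 0.198×10 = 14 V.
Saturation requires V_DS ≥ V_GS − V_t = 0.687 V; 14 ≥ 0.687 ✓.

I_D ≈ 0.2 mA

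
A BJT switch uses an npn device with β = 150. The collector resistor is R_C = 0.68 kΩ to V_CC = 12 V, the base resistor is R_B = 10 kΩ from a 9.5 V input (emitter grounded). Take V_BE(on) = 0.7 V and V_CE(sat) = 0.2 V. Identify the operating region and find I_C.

saturation; I_C ≈ 17 mA

Assume active: I_B = (9.5 − 0.7)/10 = 0.88 mA, giving I_C = β·I_B = 132 mA.
But then V_CE = 12 − 132×0.68 = -77.8 V < V_CE(sat) = 0.2 V — impossible in the active region.
So the transistor is saturated. With V_CE = 0.2 V, I_C = (V_CC − 0.2)/R_C = 11.8/0.68 = 17.4 mA.
Check: β·I_B = 132 mA > I_C = 17.4 mA, confirming saturation.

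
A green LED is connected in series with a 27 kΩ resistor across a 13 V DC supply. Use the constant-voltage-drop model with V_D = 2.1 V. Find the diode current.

I ≈ 0.4 mA

KVL around the loop: 13 = V_D + I·R = 2.1 + I × 27 kΩ.
So I = (13 − 2.1) / 27 kΩ = 10.9 / 27 = 0.404 mA.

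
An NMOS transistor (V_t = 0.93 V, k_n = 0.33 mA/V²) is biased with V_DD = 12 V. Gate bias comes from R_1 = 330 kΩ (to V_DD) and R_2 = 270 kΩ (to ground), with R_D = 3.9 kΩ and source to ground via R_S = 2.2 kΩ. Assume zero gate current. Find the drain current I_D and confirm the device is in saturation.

V_G = V_DD·R_2/(R_1+R_2) = 12×270/600 = 5.4 V.
Assume saturation: I_D = (k_n/2)(V_GS − V_t)² with V_GS = V_G − I_D·R_S = 5.4 − 2.2·I_D.
Substituting gives 0.799·I_D² − 4.25·I_D + 3.3 = 0, with roots I_D = 0.944 or 4.37 mA.
The root I_D = 4.37 mA gives V_GS = -4.22 V ≤ V_t, so take I_D = 0.944 mA.
Then V_GS = 3.32 V and V_DS = V_DD − I_D(R_D+R_S) = 12 − 0.944×6.1 = 6.24 V.
Saturation requires V_DS ≥ V_GS − V_t = 2.39 V; 6.24 ≥ 2.39 ✓.

I_D ≈ 0.94 mA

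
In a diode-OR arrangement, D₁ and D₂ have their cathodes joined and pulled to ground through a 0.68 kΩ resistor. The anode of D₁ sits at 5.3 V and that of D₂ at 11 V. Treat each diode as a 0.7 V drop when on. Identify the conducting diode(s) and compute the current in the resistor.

Only D₂ conducts; I_R ≈ 15 mA

Assume both conduct. Then node N would need to be at both 5.3−0.7 = 4.6 V and 11−0.7 = 10.3 V, which is impossible.
Assume only D₂ conducts: V_N = 11 − 0.7 = 10.3 V, so I_R = 10.3/0.68 = 15.1 mA.
Check D₁: its anode-to-cathode voltage is 5.3 − 10.3 = -5 V < 0.7 V, so it is off. The assumption is consistent.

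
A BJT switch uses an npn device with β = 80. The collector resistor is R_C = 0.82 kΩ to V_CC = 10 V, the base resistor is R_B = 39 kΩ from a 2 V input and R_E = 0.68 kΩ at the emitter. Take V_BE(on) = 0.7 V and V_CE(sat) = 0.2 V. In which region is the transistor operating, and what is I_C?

active; I_C ≈ 1.1 mA

Assume active. Base-emitter loop: I_B = (V_BB − V_BE)/(R_B + (β+1)R_E) = (2 − 0.7)/(39 + 81×0.68) = 0.0138 mA.
I_C = β·I_B = 80×0.0138 = 1.11 mA.
V_CE = V_CC − I_C·R_C − I_E·R_E = 10 − 1.11×0.82 − 1.12×0.68 = 8.33 V > V_CE(sat), so the active-region assumption holds.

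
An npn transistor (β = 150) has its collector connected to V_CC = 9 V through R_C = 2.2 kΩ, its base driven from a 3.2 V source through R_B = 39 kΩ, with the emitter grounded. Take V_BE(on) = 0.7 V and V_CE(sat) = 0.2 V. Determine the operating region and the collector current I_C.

Assume active: I_B = (3.2 − 0.7)/39 = 0.0641 mA, giving I_C = β·I_B = 9.62 mA.
But then V_CE = 9 − 9.62×2.2 = -12.2 V < V_CE(sat) = 0.2 V — impossible in the active region.
So the transistor is saturated. With V_CE = 0.2 V, I_C = (V_CC − 0.2)/R_C = 8.8/2.2 = 4 mA.
Check: β·I_B = 9.62 mA > I_C = 4 mA, confirming saturation.

saturation; I_C ≈ 4 mA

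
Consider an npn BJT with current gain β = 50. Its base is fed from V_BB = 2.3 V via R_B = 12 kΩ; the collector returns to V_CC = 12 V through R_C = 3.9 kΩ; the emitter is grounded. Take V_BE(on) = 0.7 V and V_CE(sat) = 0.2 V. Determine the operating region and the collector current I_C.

Assume active: I_B = (2.3 − 0.7)/12 = 0.133 mA, giving I_C = β·I_B = 6.67 mA.
But then V_CE = 12 − 6.67×3.9 = -14 V < V_CE(sat) = 0.2 V — impossible in the active region.
So the transistor is saturated. With V_CE = 0.2 V, I_C = (V_CC − 0.2)/R_C = 11.8/3.9 = 3.03 mA.
Check: β·I_B = 6.67 mA > I_C = 3.03 mA, confirming saturation.

saturation; I_C ≈ 3 mA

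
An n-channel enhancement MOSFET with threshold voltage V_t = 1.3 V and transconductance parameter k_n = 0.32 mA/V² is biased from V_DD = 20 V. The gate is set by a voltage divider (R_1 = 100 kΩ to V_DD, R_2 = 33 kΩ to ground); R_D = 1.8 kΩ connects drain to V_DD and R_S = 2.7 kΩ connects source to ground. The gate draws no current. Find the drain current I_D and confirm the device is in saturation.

V_G = V_DD·R_2/(R_1+R_2) = 20×33/133 = 4.96 V.
Assume saturation: I_D = (k_n/2)(V_GS − V_t)² with V_GS = V_G − I_D·R_S = 4.96 − 2.7·I_D.
Substituting gives 1.17·I_D² − 4.16·I_D + 2.15 = 0, with roots I_D = 0.625 or 2.95 mA.
The root I_D = 2.95 mA gives V_GS = -2.99 V ≤ V_t, so take I_D = 0.625 mA.
Then V_GS = 3.28 V and V_DS = V_DD − I_D(R_D+R_S) = 20 − 0.625×4.5 = 17.2 V.
Saturation requires V_DS ≥ V_GS − V_t = 1.98 V; 17.2 ≥ 1.98 ✓.

I_D ≈ 0.62 mA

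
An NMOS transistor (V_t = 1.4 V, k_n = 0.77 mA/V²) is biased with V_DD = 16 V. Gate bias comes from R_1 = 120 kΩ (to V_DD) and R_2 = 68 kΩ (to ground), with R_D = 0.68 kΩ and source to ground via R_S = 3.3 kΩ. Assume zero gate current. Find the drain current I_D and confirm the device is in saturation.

V_G = V_DD·R_2/(R_1+R_2) = 16×68/188 = 5.79 V.
Assume saturation: I_D = (k_n/2)(V_GS − V_t)² with V_GS = V_G − I_D·R_S = 5.79 − 3.3·I_D.
Substituting gives 4.19·I_D² − 12.1·I_D + 7.41 = 0, with roots I_D = 0.873 or 2.02 mA.
The root I_D = 2.02 mA gives V_GS = -0.893 V ≤ V_t, so take I_D = 0.873 mA.
Then V_GS = 2.91 V and V_DS = V_DD − I_D(R_D+R_S) = 16 − 0.873×3.98 = 12.5 V.
Saturation requires V_DS ≥ V_GS − V_t = 1.51 V; 12.5 ≥ 1.51 ✓.

I_D ≈ 0.87 mA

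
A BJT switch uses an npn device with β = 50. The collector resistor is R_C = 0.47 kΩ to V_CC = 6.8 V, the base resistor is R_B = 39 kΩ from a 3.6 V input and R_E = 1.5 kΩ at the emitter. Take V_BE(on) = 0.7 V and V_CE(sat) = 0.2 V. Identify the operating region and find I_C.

active; I_C ≈ 1.3 mA

Assume active. Base-emitter loop: I_B = (V_BB − V_BE)/(R_B + (β+1)R_E) = (3.6 − 0.7)/(39 + 51×1.5) = 0.0251 mA.
I_C = β·I_B = 50×0.0251 = 1.26 mA.
V_CE = V_CC − I_C·R_C − I_E·R_E = 6.8 − 1.26×0.47 − 1.28×1.5 = 4.29 V > V_CE(sat), so the active-region assumption holds.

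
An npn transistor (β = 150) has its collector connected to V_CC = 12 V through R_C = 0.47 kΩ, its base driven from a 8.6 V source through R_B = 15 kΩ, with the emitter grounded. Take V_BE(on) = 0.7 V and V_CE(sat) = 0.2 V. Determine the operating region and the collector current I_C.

saturation; I_C ≈ 25 mA

Assume active: I_B = (8.6 − 0.7)/15 = 0.527 mA, giving I_C = β·I_B = 79 mA.
But then V_CE = 12 − 79×0.47 = -25.1 V < V_CE(sat) = 0.2 V — impossible in the active region.
So the transistor is saturated. With V_CE = 0.2 V, I_C = (V_CC − 0.2)/R_C = 11.8/0.47 = 25.1 mA.
Check: β·I_B = 79 mA > I_C = 25.1 mA, confirming saturation.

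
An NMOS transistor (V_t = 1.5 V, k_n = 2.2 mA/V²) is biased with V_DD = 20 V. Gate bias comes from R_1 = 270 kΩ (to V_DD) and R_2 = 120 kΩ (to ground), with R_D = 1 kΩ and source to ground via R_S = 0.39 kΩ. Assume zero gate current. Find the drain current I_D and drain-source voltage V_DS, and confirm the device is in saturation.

I_D ≈ 6 mA, V_DS ≈ 12 V

V_G = V_DD·R_2/(R_1+R_2) = 20×120/390 = 6.15 V.
Assume saturation: I_D = (k_n/2)(V_GS − V_t)² with V_GS = V_G − I_D·R_S = 6.15 − 0.39·I_D.
Substituting gives 0.167·I_D² − 4.99·I_D + 23.8 = 0, with roots I_D = 5.96 or 23.9 mA.
The root I_D = 23.9 mA gives V_GS = -3.16 V ≤ V_t, so take I_D = 5.96 mA.
Then V_GS = 3.83 V and V_DS = V_DD − I_D(R_D+R_S) = 20 − 5.96×1.39 = 11.7 V.
Saturation requires V_DS ≥ V_GS − V_t = 2.33 V; 11.7 ≥ 2.33 ✓.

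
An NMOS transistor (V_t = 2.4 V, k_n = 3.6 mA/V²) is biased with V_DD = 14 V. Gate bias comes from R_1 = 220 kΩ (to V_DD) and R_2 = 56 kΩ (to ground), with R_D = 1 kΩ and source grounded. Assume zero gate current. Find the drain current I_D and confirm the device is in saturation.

I_D ≈ 0.35 mA

V_G = V_DD·R_2/(R_1+R_2) = 14×56/276 = 2.84 V. With the source grounded, V_GS = V_G = 2.84 V.
Assume saturation: I_D = (k_n/2)(V_GS − V_t)² = (3.6/2)×(2.84 − 2.4)² = 1.8×0.441² = 0.349 mA.
V_DS = V_DD − I_D·R_D = 14 − 0.349×1 = 13.7 V.
Saturation requires V_DS ≥ V_GS − V_t = 0.441 V; 13.7 ≥ 0.441 ✓.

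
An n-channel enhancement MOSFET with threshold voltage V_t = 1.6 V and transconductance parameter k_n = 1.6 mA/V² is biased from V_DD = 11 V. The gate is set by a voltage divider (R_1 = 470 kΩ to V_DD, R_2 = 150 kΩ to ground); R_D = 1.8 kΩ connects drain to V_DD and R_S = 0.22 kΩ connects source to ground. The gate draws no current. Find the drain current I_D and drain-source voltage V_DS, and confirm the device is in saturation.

I_D ≈ 0.67 mA, V_DS ≈ 9.6 V

V_G = V_DD·R_2/(R_1+R_2) = 11×150/620 = 2.66 V.
Assume saturation: I_D = (k_n/2)(V_GS − V_t)² with V_GS = V_G − I_D·R_S = 2.66 − 0.22·I_D.
Substituting gives 0.0387·I_D² − 1.37·I_D + 0.901 = 0, with roots I_D = 0.669 or 34.8 mA.
The root I_D = 34.8 mA gives V_GS = -5 V ≤ V_t, so take I_D = 0.669 mA.
Then V_GS = 2.51 V and V_DS = V_DD − I_D(R_D+R_S) = 11 − 0.669×2.02 = 9.65 V.
Saturation requires V_DS ≥ V_GS − V_t = 0.914 V; 9.65 ≥ 0.914 ✓.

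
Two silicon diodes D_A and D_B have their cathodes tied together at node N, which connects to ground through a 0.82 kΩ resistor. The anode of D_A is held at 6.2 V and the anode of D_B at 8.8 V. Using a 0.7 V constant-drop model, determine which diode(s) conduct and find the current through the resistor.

Only D_B conducts; I_R ≈ 9.9 mA

Assume both conduct. Then node N would need to be at both 6.2−0.7 = 5.5 V and 8.8−0.7 = 8.1 V, which is impossible.
Assume only D_B conducts: V_N = 8.8 − 0.7 = 8.1 V, so I_R = 8.1/0.82 = 9.88 mA.
Check D_A: its anode-to-cathode voltage is 6.2 − 8.1 = -1.9 V < 0.7 V, so it is off. The assumption is consistent.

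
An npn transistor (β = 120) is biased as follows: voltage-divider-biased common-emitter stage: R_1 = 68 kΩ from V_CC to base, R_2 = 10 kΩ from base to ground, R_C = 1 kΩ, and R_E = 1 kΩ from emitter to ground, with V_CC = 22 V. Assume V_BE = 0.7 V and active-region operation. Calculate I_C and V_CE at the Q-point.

I_C ≈ 2 mA, V_CE ≈ 18 V

Thevenize the base divider: V_Th = V_CC·R_2/(R_1+R_2) = 22×10/78 = 2.82 V, R_Th = R_1‖R_2 = 8.72 kΩ.
Base-emitter loop: V_Th = I_B·R_Th + V_BE + (β+1)I_B·R_E, so I_B = (2.82 − 0.7) / (8.72 + 121×1) = 0.0163 mA.
I_C = β·I_B = 120×0.0163 = 1.96 mA, and I_E = (β+1)I_B = 1.98 mA.
V_CE = V_CC − I_C·R_C − I_E·R_E = 22 − 1.96×1 − 1.98×1 = 18.1 V.
V_CE = 18.1 V > 0.2 V confirms active-region operation.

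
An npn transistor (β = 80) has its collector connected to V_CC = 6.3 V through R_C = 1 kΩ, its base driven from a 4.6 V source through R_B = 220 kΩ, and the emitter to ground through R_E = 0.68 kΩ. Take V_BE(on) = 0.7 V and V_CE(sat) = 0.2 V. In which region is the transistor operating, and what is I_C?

active; I_C ≈ 1.1 mA

Assume active. Base-emitter loop: I_B = (V_BB − V_BE)/(R_B + (β+1)R_E) = (4.6 − 0.7)/(220 + 81×0.68) = 0.0142 mA.
I_C = β·I_B = 80×0.0142 = 1.13 mA.
V_CE = V_CC − I_C·R_C − I_E·R_E = 6.3 − 1.13×1 − 1.15×0.68 = 4.38 V > V_CE(sat), so the active-region assumption holds.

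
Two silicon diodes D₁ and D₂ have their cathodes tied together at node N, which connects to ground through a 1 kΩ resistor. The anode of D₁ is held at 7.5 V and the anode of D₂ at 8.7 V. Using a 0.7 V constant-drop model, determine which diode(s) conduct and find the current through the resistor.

Assume both conduct. Then node N would need to be at both 7.5−0.7 = 6.8 V and 8.7−0.7 = 8 V, which is impossible.
Assume only D₂ conducts: V_N = 8.7 − 0.7 = 8 V, so I_R = 8/1 = 8 mA.
Check D₁: its anode-to-cathode voltage is 7.5 − 8 = -0.5 V < 0.7 V, so it is off. The assumption is consistent.

Only D₂ conducts; I_R ≈ 8 mA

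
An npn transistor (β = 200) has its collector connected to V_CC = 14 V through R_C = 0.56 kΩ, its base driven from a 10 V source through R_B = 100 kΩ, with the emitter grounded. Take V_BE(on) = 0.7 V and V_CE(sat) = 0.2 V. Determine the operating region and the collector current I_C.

active; I_C ≈ 19 mA

Assume active. Base-emitter loop: I_B = (V_BB − V_BE)/R_B = (10 − 0.7)/100 = 0.093 mA.
I_C = β·I_B = 200×0.093 = 18.6 mA.
V_CE = V_CC − I_C·R_C = 14 − 18.6×0.56 = 3.58 V > V_CE(sat), so the active-region assumption holds.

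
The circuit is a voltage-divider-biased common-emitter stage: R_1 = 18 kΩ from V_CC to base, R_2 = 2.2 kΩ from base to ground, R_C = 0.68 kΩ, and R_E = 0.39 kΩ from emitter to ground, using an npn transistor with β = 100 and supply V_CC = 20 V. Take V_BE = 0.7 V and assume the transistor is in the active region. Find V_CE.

V_CE ≈ 16 V

Thevenize the base divider: V_Th = V_CC·R_2/(R_1+R_2) = 20×2.2/20.2 = 2.18 V, R_Th = R_1‖R_2 = 1.96 kΩ.
Base-emitter loop: V_Th = I_B·R_Th + V_BE + (β+1)I_B·R_E, so I_B = (2.18 − 0.7) / (1.96 + 101×0.39) = 0.0357 mA.
I_C = β·I_B = 100×0.0357 = 3.57 mA, and I_E = (β+1)I_B = 3.61 mA.
V_CE = V_CC − I_C·R_C − I_E·R_E = 20 − 3.57×0.68 − 3.61×0.39 = 16.2 V.
V_CE = 16.2 V > 0.2 V confirms active-region operation.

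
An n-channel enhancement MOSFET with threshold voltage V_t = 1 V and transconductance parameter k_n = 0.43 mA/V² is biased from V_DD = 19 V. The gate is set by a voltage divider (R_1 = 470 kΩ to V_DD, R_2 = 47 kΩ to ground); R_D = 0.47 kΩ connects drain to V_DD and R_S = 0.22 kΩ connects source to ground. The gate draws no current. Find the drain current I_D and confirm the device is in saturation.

I_D ≈ 0.11 mA

V_G = V_DD·R_2/(R_1+R_2) = 19×47/517 = 1.73 V.
Assume saturation: I_D = (k_n/2)(V_GS − V_t)² with V_GS = V_G − I_D·R_S = 1.73 − 0.22·I_D.
Substituting gives 0.0104·I_D² − 1.07·I_D + 0.114 = 0, with roots I_D = 0.107 or 103 mA.
The root I_D = 103 mA gives V_GS = -20.8 V ≤ V_t, so take I_D = 0.107 mA.
Then V_GS = 1.7 V and V_DS = V_DD − I_D(R_D+R_S) = 19 − 0.107×0.69 = 18.9 V.
Saturation requires V_DS ≥ V_GS − V_t = 0.704 V; 18.9 ≥ 0.704 ✓.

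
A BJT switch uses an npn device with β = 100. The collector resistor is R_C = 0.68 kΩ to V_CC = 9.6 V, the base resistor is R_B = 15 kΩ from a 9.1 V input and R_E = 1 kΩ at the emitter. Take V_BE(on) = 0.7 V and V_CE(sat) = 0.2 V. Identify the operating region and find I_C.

Assume active: I_B = (9.1 − 0.7)/(15 + 101×1) = 0.0724 mA, I_C = β·I_B = 7.24 mA.
Then V_CE = 9.6 − 7.24×0.68 − 7.31×1 = -2.64 V < 0.2 V — the active assumption fails.
Re-solve with V_CE = 0.2 V. KCL at the emitter: V_E/R_E = (V_BB−0.7−V_E)/R_B + (V_CC−0.2−V_E)/R_C, giving V_E = 5.67 V.
I_C = (V_CC − 0.2 − V_E)/R_C = (9.4 − 5.67)/0.68 = 5.49 mA.
Check: I_B = (8.4 − 5.67)/15 = 0.182 mA, and β·I_B = 18.2 mA > I_C, confirming saturation.

saturation; I_C ≈ 5.5 mA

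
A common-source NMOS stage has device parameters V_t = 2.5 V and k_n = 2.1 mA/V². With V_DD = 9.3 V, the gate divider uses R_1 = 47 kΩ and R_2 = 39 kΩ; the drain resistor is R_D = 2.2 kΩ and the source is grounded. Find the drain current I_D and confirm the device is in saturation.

V_G = V_DD·R_2/(R_1+R_2) = 9.3×39/86 = 4.22 V. With the source grounded, V_GS = V_G = 4.22 V.
Assume saturation: I_D = (k_n/2)(V_GS − V_t)² = (2.1/2)×(4.22 − 2.5)² = 1.05×1.72² = 3.1 mA.
V_DS = V_DD − I_D·R_D = 9.3 − 3.1×2.2 = 2.49 V.
Saturation requires V_DS ≥ V_GS − V_t = 1.72 V; 2.49 ≥ 1.72 ✓.

I_D ≈ 3.1 mA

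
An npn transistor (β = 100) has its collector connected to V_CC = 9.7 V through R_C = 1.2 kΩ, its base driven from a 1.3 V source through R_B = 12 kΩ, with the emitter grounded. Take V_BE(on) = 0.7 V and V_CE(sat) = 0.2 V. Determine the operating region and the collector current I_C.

active; I_C ≈ 5 mA

Assume active. Base-emitter loop: I_B = (V_BB − V_BE)/R_B = (1.3 − 0.7)/12 = 0.05 mA.
I_C = β·I_B = 100×0.05 = 5 mA.
V_CE = V_CC − I_C·R_C = 9.7 − 5×1.2 = 3.7 V > V_CE(sat), so the active-region assumption holds.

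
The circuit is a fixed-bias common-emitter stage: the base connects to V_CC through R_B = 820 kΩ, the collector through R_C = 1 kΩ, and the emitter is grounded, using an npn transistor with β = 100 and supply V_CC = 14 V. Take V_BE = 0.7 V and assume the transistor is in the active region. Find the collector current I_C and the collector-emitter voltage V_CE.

I_C ≈ 1.6 mA, V_CE ≈ 12 V

Base loop: V_CC = I_B·R_B + V_BE, so I_B = (14 − 0.7)/820 kΩ = 0.0162 mA.
In the active region I_C = β·I_B = 100 × 0.0162 = 1.62 mA.
Collector loop: V_CE = V_CC − I_C·R_C = 14 − 1.62×1 = 12.4 V.
Since V_CE = 12.4 V > V_CE(sat) ≈ 0.2 V, the transistor is in the active region as assumed.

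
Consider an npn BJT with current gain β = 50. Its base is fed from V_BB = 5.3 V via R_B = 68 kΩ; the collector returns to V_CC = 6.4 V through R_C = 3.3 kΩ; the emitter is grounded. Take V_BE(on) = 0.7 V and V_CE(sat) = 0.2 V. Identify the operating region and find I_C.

saturation; I_C ≈ 1.9 mA

Assume active: I_B = (5.3 − 0.7)/68 = 0.0676 mA, giving I_C = β·I_B = 3.38 mA.
But then V_CE = 6.4 − 3.38×3.3 = -4.76 V < V_CE(sat) = 0.2 V — impossible in the active region.
So the transistor is saturated. With V_CE = 0.2 V, I_C = (V_CC − 0.2)/R_C = 6.2/3.3 = 1.88 mA.
Check: β·I_B = 3.38 mA > I_C = 1.88 mA, confirming saturation.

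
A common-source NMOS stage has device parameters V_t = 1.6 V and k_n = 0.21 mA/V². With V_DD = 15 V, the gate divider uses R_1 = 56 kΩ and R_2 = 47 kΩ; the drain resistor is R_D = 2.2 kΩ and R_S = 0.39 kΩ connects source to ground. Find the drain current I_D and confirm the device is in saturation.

V_G = V_DD·R_2/(R_1+R_2) = 15×47/103 = 6.84 V.
Assume saturation: I_D = (k_n/2)(V_GS − V_t)² with V_GS = V_G − I_D·R_S = 6.84 − 0.39·I_D.
Substituting gives 0.016·I_D² − 1.43·I_D + 2.89 = 0, with roots I_D = 2.07 or 87.4 mA.
The root I_D = 87.4 mA gives V_GS = -27.3 V ≤ V_t, so take I_D = 2.07 mA.
Then V_GS = 6.04 V and V_DS = V_DD − I_D(R_D+R_S) = 15 − 2.07×2.59 = 9.64 V.
Saturation requires V_DS ≥ V_GS − V_t = 4.44 V; 9.64 ≥ 4.44 ✓.

I_D ≈ 2.1 mA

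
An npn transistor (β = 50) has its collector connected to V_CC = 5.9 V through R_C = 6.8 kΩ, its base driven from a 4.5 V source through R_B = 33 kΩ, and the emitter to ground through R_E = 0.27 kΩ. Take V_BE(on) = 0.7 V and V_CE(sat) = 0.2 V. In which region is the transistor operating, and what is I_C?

saturation; I_C ≈ 0.8 mA

Assume active: I_B = (4.5 − 0.7)/(33 + 51×0.27) = 0.0812 mA, I_C = β·I_B = 4.06 mA.
Then V_CE = 5.9 − 4.06×6.8 − 4.14×0.27 = -22.8 V < 0.2 V — the active assumption fails.
Re-solve with V_CE = 0.2 V. KCL at the emitter: V_E/R_E = (V_BB−0.7−V_E)/R_B + (V_CC−0.2−V_E)/R_C, giving V_E = 0.246 V.
I_C = (V_CC − 0.2 − V_E)/R_C = (5.7 − 0.246)/6.8 = 0.802 mA.
Check: I_B = (3.8 − 0.246)/33 = 0.108 mA, and β·I_B = 5.39 mA > I_C, confirming saturation.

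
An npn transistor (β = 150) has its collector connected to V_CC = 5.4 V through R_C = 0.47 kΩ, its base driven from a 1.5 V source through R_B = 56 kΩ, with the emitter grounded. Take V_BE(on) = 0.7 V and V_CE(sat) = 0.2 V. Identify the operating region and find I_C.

Assume active. Base-emitter loop: I_B = (V_BB − V_BE)/R_B = (1.5 − 0.7)/56 = 0.0143 mA.
I_C = β·I_B = 150×0.0143 = 2.14 mA.
V_CE = V_CC − I_C·R_C = 5.4 − 2.14×0.47 = 4.39 V > V_CE(sat), so the active-region assumption holds.

active; I_C ≈ 2.1 mA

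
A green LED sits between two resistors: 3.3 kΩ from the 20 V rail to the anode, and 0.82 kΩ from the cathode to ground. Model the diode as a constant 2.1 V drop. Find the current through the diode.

The two resistors are in series with the diode, so KVL gives 20 = I·3.3 + 2.1 + I·0.82.
I = (20 − 2.1) / (3.3 + 0.82) kΩ = 17.9 / 4.12 = 4.34 mA.

I ≈ 4.3 mA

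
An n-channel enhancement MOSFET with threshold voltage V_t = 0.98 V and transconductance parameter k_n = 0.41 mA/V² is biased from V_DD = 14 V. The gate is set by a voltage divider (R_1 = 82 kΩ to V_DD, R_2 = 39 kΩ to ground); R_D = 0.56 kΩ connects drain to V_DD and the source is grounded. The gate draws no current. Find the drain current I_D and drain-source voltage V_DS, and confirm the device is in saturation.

V_G = V_DD·R_2/(R_1+R_2) = 14×39/121 = 4.51 V. With the source grounded, V_GS = V_G = 4.51 V.
Assume saturation: I_D = (k_n/2)(V_GS − V_t)² = (0.41/2)×(4.51 − 0.98)² = 0.205×3.53² = 2.56 mA.
V_DS = V_DD − I_D·R_D = 14 − 2.56×0.56 = 12.6 V.
Saturation requires V_DS ≥ V_GS − V_t = 3.53 V; 12.6 ≥ 3.53 ✓.

I_D ≈ 2.6 mA, V_DS ≈ 13 V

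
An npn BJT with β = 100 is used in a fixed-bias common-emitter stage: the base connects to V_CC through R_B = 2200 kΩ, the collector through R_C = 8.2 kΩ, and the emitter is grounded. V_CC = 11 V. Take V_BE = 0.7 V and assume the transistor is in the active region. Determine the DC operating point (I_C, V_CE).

I_C ≈ 0.47 mA, V_CE ≈ 7.2 V

Base loop: V_CC = I_B·R_B + V_BE, so I_B = (11 − 0.7)/2200 kΩ = 0.00468 mA.
In the active region I_C = β·I_B = 100 × 0.00468 = 0.468 mA.
Collector loop: V_CE = V_CC − I_C·R_C = 11 − 0.468×8.2 = 7.16 V.
Since V_CE = 7.16 V > V_CE(sat) ≈ 0.2 V, the transistor is in the active region as assumed.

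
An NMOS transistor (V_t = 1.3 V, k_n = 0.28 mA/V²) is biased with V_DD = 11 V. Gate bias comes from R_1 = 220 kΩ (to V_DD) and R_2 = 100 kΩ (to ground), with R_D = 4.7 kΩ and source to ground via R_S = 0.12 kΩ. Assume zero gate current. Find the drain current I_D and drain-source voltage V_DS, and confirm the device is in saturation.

I_D ≈ 0.6 mA, V_DS ≈ 8.1 V

V_G = V_DD·R_2/(R_1+R_2) = 11×100/320 = 3.44 V.
Assume saturation: I_D = (k_n/2)(V_GS − V_t)² with V_GS = V_G − I_D·R_S = 3.44 − 0.12·I_D.
Substituting gives 0.00202·I_D² − 1.07·I_D + 0.64 = 0, with roots I_D = 0.597 or 531 mA.
The root I_D = 531 mA gives V_GS = -60.3 V ≤ V_t, so take I_D = 0.597 mA.
Then V_GS = 3.37 V and V_DS = V_DD − I_D(R_D+R_S) = 11 − 0.597×4.82 = 8.12 V.
Saturation requires V_DS ≥ V_GS − V_t = 2.07 V; 8.12 ≥ 2.07 ✓.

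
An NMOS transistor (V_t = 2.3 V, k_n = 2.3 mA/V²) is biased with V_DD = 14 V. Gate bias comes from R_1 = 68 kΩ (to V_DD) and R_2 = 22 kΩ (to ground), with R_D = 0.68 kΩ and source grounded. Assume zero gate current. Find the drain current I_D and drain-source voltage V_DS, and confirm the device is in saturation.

I_D ≈ 1.4 mA, V_DS ≈ 13 V

V_G = V_DD·R_2/(R_1+R_2) = 14×22/90 = 3.42 V. With the source grounded, V_GS = V_G = 3.42 V.
Assume saturation: I_D = (k_n/2)(V_GS − V_t)² = (2.3/2)×(3.42 − 2.3)² = 1.15×1.12² = 1.45 mA.
V_DS = V_DD − I_D·R_D = 14 − 1.45×0.68 = 13 V.
Saturation requires V_DS ≥ V_GS − V_t = 1.12 V; 13 ≥ 1.12 ✓.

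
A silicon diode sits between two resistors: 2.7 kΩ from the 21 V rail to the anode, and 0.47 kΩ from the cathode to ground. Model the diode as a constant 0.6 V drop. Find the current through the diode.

I ≈ 6.4 mA

The two resistors are in series with the diode, so KVL gives 21 = I·2.7 + 0.6 + I·0.47.
I = (21 − 0.6) / (2.7 + 0.47) kΩ = 20.4 / 3.17 = 6.44 mA.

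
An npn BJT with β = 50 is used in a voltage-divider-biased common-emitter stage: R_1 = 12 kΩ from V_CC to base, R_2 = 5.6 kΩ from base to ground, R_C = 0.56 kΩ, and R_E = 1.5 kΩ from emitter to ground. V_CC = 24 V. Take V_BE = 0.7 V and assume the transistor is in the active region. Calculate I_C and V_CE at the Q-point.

Thevenize the base divider: V_Th = V_CC·R_2/(R_1+R_2) = 24×5.6/17.6 = 7.64 V, R_Th = R_1‖R_2 = 3.82 kΩ.
Base-emitter loop: V_Th = I_B·R_Th + V_BE + (β+1)I_B·R_E, so I_B = (7.64 − 0.7) / (3.82 + 51×1.5) = 0.0864 mA.
I_C = β·I_B = 50×0.0864 = 4.32 mA, and I_E = (β+1)I_B = 4.4 mA.
V_CE = V_CC − I_C·R_C − I_E·R_E = 24 − 4.32×0.56 − 4.4×1.5 = 15 V.
V_CE = 15 V > 0.2 V confirms active-region operation.

I_C ≈ 4.3 mA, V_CE ≈ 15 V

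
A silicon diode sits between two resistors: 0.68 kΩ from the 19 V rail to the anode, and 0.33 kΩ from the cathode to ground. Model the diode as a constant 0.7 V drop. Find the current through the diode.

I ≈ 18 mA

The two resistors are in series with the diode, so KVL gives 19 = I·0.68 + 0.7 + I·0.33.
I = (19 − 0.7) / (0.68 + 0.33) kΩ = 18.3 / 1.01 = 18.1 mA.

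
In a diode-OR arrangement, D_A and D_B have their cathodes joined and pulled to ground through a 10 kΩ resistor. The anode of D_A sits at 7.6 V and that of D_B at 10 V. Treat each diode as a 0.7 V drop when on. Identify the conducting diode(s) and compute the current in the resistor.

Assume both conduct. Then node N would need to be at both 7.6−0.7 = 6.9 V and 10−0.7 = 9.3 V, which is impossible.
Assume only D_B conducts: V_N = 10 − 0.7 = 9.3 V, so I_R = 9.3/10 = 0.93 mA.
Check D_A: its anode-to-cathode voltage is 7.6 − 9.3 = -1.7 V < 0.7 V, so it is off. The assumption is consistent.

Only D_B conducts; I_R ≈ 0.93 mA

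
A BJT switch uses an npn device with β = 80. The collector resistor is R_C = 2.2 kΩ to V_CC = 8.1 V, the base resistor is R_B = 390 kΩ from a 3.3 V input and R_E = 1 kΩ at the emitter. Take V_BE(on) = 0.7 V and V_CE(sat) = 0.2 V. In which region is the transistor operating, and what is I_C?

Assume active. Base-emitter loop: I_B = (V_BB − V_BE)/(R_B + (β+1)R_E) = (3.3 − 0.7)/(390 + 81×1) = 0.00552 mA.
I_C = β·I_B = 80×0.00552 = 0.442 mA.
V_CE = V_CC − I_C·R_C − I_E·R_E = 8.1 − 0.442×2.2 − 0.447×1 = 6.68 V > V_CE(sat), so the active-region assumption holds.

active; I_C ≈ 0.44 mA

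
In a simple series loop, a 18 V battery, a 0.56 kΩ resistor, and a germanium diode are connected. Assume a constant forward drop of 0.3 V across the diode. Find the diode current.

KVL around the loop: 18 = V_D + I·R = 0.3 + I × 0.56 kΩ.
So I = (18 − 0.3) / 0.56 kΩ = 17.7 / 0.56 = 31.6 mA.

I ≈ 32 mA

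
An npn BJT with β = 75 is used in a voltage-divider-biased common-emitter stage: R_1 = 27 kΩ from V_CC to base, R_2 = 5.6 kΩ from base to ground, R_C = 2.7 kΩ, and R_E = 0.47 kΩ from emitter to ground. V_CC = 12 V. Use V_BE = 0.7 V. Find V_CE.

Thevenize the base divider: V_Th = V_CC·R_2/(R_1+R_2) = 12×5.6/32.6 = 2.06 V, R_Th = R_1‖R_2 = 4.64 kΩ.
Base-emitter loop: V_Th = I_B·R_Th + V_BE + (β+1)I_B·R_E, so I_B = (2.06 − 0.7) / (4.64 + 76×0.47) = 0.0337 mA.
I_C = β·I_B = 75×0.0337 = 2.53 mA, and I_E = (β+1)I_B = 2.56 mA.
V_CE = V_CC − I_C·R_C − I_E·R_E = 12 − 2.53×2.7 − 2.56×0.47 = 3.96 V.
V_CE = 3.96 V > 0.2 V confirms active-region operation.

V_CE ≈ 4 V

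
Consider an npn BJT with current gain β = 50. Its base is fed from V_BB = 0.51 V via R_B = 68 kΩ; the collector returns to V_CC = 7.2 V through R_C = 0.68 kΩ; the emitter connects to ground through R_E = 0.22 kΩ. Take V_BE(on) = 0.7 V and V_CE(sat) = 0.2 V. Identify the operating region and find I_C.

cutoff; I_C ≈ 0

V_BB = 0.51 V ≤ V_BE(on) = 0.7 V, so the base-emitter junction is not forward biased.
The transistor is in cutoff: I_B = I_C = 0.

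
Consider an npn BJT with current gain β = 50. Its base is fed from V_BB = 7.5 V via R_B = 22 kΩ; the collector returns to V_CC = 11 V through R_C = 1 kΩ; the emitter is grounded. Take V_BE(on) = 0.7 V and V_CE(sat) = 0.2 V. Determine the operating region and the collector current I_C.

Assume active: I_B = (7.5 − 0.7)/22 = 0.309 mA, giving I_C = β·I_B = 15.5 mA.
But then V_CE = 11 − 15.5×1 = -4.45 V < V_CE(sat) = 0.2 V — impossible in the active region.
So the transistor is saturated. With V_CE = 0.2 V, I_C = (V_CC − 0.2)/R_C = 10.8/1 = 10.8 mA.
Check: β·I_B = 15.5 mA > I_C = 10.8 mA, confirming saturation.

saturation; I_C ≈ 11 mA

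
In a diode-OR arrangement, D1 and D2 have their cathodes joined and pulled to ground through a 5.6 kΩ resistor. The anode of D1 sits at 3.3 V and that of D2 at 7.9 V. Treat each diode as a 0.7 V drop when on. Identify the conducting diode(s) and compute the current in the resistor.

Assume both conduct. Then node N would need to be at both 3.3−0.7 = 2.6 V and 7.9−0.7 = 7.2 V, which is impossible.
Assume only D2 conducts: V_N = 7.9 − 0.7 = 7.2 V, so I_R = 7.2/5.6 = 1.29 mA.
Check D1: its anode-to-cathode voltage is 3.3 − 7.2 = -3.9 V < 0.7 V, so it is off. The assumption is consistent.

Only D2 conducts; I_R ≈ 1.3 mA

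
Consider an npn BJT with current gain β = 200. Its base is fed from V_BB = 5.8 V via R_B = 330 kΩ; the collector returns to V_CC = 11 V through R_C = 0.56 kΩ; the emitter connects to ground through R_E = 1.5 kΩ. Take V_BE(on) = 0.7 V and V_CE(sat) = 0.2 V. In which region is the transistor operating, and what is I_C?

Assume active. Base-emitter loop: I_B = (V_BB − V_BE)/(R_B + (β+1)R_E) = (5.8 − 0.7)/(330 + 201×1.5) = 0.00808 mA.
I_C = β·I_B = 200×0.00808 = 1.62 mA.
V_CE = V_CC − I_C·R_C − I_E·R_E = 11 − 1.62×0.56 − 1.62×1.5 = 7.66 V > V_CE(sat), so the active-region assumption holds.

active; I_C ≈ 1.6 mA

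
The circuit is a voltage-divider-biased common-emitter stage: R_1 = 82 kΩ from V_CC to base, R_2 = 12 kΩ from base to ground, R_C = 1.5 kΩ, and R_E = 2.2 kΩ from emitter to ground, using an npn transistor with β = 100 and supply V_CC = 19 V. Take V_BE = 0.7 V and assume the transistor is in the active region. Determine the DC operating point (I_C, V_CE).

I_C ≈ 0.74 mA, V_CE ≈ 16 V

Thevenize the base divider: V_Th = V_CC·R_2/(R_1+R_2) = 19×12/94 = 2.43 V, R_Th = R_1‖R_2 = 10.5 kΩ.
Base-emitter loop: V_Th = I_B·R_Th + V_BE + (β+1)I_B·R_E, so I_B = (2.43 − 0.7) / (10.5 + 101×2.2) = 0.00742 mA.
I_C = β·I_B = 100×0.00742 = 0.742 mA, and I_E = (β+1)I_B = 0.749 mA.
V_CE = V_CC − I_C·R_C − I_E·R_E = 19 − 0.742×1.5 − 0.749×2.2 = 16.2 V.
V_CE = 16.2 V > 0.2 V confirms active-region operation.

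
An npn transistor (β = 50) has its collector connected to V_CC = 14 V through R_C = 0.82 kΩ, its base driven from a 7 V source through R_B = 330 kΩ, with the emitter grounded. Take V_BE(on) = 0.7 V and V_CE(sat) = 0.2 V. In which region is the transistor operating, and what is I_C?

Assume active. Base-emitter loop: I_B = (V_BB − V_BE)/R_B = (7 − 0.7)/330 = 0.0191 mA.
I_C = β·I_B = 50×0.0191 = 0.955 mA.
V_CE = V_CC − I_C·R_C = 14 − 0.955×0.82 = 13.2 V > V_CE(sat), so the active-region assumption holds.

active; I_C ≈ 0.95 mA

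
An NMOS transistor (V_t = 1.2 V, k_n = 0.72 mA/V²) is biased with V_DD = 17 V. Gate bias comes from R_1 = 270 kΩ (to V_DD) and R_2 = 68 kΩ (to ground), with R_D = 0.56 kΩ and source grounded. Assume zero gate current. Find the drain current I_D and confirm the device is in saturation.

I_D ≈ 1.8 mA

V_G = V_DD·R_2/(R_1+R_2) = 17×68/338 = 3.42 V. With the source grounded, V_GS = V_G = 3.42 V.
Assume saturation: I_D = (k_n/2)(V_GS − V_t)² = (0.72/2)×(3.42 − 1.2)² = 0.36×2.22² = 1.77 mA.
V_DS = V_DD − I_D·R_D = 17 − 1.77×0.56 = 16 V.
Saturation requires V_DS ≥ V_GS − V_t = 2.22 V; 16 ≥ 2.22 ✓.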